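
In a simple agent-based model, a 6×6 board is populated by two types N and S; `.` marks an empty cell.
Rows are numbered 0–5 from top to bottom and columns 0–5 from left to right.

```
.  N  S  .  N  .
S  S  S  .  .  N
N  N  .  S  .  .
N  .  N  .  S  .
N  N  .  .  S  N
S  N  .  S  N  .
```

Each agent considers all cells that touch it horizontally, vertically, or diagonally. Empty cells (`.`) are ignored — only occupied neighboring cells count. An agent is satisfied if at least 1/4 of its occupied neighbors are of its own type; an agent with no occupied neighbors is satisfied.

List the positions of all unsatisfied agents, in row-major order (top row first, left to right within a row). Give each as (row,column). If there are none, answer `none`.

(0,1)N 0/4 not
(0,2)S 2/3 satisfied
(0,4)N 1/1 satisfied
(1,0)S 1/4 satisfied
(1,1)S 3/6 satisfied
(1,2)S 3/5 satisfied
(1,5)N 1/1 satisfied
(2,0)N 2/4 satisfied
(2,1)N 3/6 satisfied
(2,3)S 2/3 satisfied
(3,0)N 4/4 satisfied
(3,2)N 2/3 satisfied
(3,4)S 2/3 satisfied
(4,0)N 3/4 satisfied
(4,1)N 4/5 satisfied
(4,4)S 2/4 satisfied
(4,5)N 1/3 satisfied
(5,0)S 0/3 not
(5,1)N 2/3 satisfied
(5,3)S 1/2 satisfied
(5,4)N 1/3 satisfied

(0,1), (5,0)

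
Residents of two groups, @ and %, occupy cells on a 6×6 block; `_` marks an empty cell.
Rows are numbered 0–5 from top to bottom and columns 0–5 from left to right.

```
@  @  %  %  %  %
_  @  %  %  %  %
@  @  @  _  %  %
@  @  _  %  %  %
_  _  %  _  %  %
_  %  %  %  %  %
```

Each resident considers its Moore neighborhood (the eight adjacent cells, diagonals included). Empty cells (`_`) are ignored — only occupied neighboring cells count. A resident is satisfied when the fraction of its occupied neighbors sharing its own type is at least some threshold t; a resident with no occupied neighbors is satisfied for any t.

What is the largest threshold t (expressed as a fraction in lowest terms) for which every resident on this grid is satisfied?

Row 0: (0,0)@ 2/2 · (0,1)@ 2/4 · (0,2)% 3/5 · (0,3)% 5/5 · (0,4)% 5/5 · (0,5)% 3/3
Row 1: (1,1)@ 5/7 · (1,2)% 3/7 · (1,3)% 6/7 · (1,4)% 7/7 · (1,5)% 5/5
Row 2: (2,0)@ 4/4 · (2,1)@ 5/6 · (2,2)@ 3/6 · (2,4)% 7/7 · (2,5)% 5/5
Row 3: (3,0)@ 3/3 · (3,1)@ 4/5 · (3,3)% 4/5 · (3,4)% 6/6 · (3,5)% 5/5
Row 4: (4,2)% 4/5 · (4,4)% 7/7 · (4,5)% 5/5
Row 5: (5,1)% 2/2 · (5,2)% 3/3 · (5,3)% 4/4 · (5,4)% 4/4 · (5,5)% 3/3
The smallest same-type fraction is 3/7 at (1,2), which reduces to 3/7. Any threshold above that leaves this resident unsatisfied.

3/7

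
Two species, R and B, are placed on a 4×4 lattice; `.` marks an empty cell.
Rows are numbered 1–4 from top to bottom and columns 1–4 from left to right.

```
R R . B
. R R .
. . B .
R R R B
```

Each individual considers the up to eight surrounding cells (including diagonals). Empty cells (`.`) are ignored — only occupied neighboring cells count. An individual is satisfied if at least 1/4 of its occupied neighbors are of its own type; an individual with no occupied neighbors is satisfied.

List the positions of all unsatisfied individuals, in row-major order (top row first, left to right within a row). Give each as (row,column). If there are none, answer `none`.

(1,1)R 2/2 ok
(1,2)R 3/3 ok
(1,4)B 0/1 unhappy
(2,2)R 3/4 ok
(2,3)R 2/4 ok
(3,3)B 1/5 unhappy
(4,1)R 1/1 ok
(4,2)R 2/3 ok
(4,3)R 1/3 ok
(4,4)B 1/2 ok

(1,4), (3,3)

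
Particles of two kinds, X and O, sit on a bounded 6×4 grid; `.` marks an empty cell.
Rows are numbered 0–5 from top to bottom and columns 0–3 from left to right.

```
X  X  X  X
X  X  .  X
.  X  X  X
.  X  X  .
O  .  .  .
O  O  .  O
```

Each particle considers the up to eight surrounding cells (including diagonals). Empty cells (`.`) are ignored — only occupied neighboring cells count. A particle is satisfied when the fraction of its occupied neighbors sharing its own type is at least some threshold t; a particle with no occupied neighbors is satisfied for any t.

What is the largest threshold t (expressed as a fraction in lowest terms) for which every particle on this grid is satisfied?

2/3

Row 0: (0,0)X 3/3 · (0,1)X 4/4 · (0,2)X 4/4 · (0,3)X 2/2
Row 1: (1,0)X 4/4 · (1,1)X 6/6 · (1,3)X 4/4
Row 2: (2,1)X 5/5 · (2,2)X 6/6 · (2,3)X 3/3
Row 3: (3,1)X 3/4 · (3,2)X 4/4
Row 4: (4,0)O 2/3
Row 5: (5,0)O 2/2 · (5,1)O 2/2 · (5,3)O — no occupied neighbors
The smallest same-type fraction is 2/3 at (4,0), which reduces to 2/3. Any threshold above that leaves this particle unsatisfied.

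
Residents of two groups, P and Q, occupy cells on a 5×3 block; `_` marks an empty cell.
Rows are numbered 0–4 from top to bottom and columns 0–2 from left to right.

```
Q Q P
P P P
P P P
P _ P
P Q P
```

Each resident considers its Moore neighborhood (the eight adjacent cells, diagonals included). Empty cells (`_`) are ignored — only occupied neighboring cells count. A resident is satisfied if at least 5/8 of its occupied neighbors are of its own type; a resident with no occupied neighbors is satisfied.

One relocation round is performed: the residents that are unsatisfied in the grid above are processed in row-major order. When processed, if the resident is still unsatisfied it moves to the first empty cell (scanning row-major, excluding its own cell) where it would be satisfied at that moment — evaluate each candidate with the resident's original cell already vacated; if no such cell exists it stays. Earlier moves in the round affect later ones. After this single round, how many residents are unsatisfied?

3

Initially unsatisfied (in order): (0,0), (0,1), (1,0), (4,0), (4,1), (4,2).
  (0,0): no empty cell satisfies it; stays.
  (0,1): no empty cell satisfies it; stays.
  (1,0) → (3,1).
  (4,0): now satisfied by earlier moves; stays.
  (4,1): no empty cell satisfies it; stays.
  (4,2): now satisfied by earlier moves; stays.
Resulting grid:
Q Q P
_ P P
P P P
P P P
P Q P
Unsatisfied now: (0,0), (0,1), (4,1).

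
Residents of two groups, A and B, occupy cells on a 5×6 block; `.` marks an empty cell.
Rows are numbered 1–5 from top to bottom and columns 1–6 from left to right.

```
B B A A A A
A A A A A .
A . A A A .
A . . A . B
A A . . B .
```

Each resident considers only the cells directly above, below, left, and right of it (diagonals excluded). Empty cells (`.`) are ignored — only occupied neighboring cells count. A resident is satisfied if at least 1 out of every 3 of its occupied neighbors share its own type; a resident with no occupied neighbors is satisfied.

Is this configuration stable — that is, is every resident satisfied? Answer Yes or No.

Row 1: (1,1)B 1/2 ✓ · (1,2)B 1/3 ✓ · (1,3)A 2/3 ✓ · (1,4)A 3/3 ✓ · (1,5)A 3/3 ✓ · (1,6)A 1/1 ✓
Row 2: (2,1)A 2/3 ✓ · (2,2)A 2/3 ✓ · (2,3)A 4/4 ✓ · (2,4)A 4/4 ✓ · (2,5)A 3/3 ✓
Row 3: (3,1)A 2/2 ✓ · (3,3)A 2/2 ✓ · (3,4)A 4/4 ✓ · (3,5)A 2/2 ✓
Row 4: (4,1)A 2/2 ✓ · (4,4)A 1/1 ✓ · (4,6)B 0/0 ✓
Row 5: (5,1)A 2/2 ✓ · (5,2)A 1/1 ✓ · (5,5)B 0/0 ✓
All meet the threshold, so the configuration is stable.

Yes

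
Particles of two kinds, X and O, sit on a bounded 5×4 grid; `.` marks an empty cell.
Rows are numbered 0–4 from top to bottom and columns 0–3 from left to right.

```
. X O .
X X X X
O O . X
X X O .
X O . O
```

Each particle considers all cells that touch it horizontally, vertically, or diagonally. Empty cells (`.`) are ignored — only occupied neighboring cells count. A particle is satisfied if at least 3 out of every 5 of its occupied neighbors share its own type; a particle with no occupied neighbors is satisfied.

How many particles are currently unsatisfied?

Row 0: (0,1)X 3/4 ✓ · (0,2)O 0/4 ✗
Row 1: (1,0)X 2/4 ✗ · (1,1)X 3/6 ✗ · (1,2)X 4/6 ✓ · (1,3)X 2/3 ✓
Row 2: (2,0)O 1/5 ✗ · (2,1)O 2/7 ✗ · (2,3)X 2/3 ✓
Row 3: (3,0)X 2/5 ✗ · (3,1)X 2/6 ✗ · (3,2)O 3/5 ✓
Row 4: (4,0)X 2/3 ✓ · (4,1)O 1/4 ✗ · (4,3)O 1/1 ✓
Unsatisfied: (0,2), (1,0), (1,1), (2,0), (2,1), (3,0), (3,1), (4,1) — 8 in total.

8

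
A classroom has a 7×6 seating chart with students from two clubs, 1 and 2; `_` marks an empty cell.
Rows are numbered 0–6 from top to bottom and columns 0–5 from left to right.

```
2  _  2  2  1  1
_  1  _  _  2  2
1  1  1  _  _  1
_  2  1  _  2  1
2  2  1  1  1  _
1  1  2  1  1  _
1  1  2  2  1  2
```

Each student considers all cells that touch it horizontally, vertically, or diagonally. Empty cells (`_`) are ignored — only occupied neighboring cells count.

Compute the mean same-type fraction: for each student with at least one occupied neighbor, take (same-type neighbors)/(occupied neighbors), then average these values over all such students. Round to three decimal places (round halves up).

0.493

Row 0: (0,0)2 0/1 · (0,2)2 1/2 · (0,3)2 2/3 · (0,4)1 1/4 · (0,5)1 1/3
Row 1: (1,1)1 3/5 · (1,4)2 2/5 · (1,5)2 1/4
Row 2: (2,0)1 2/3 · (2,1)1 4/5 · (2,2)1 3/4 · (2,5)1 1/4
Row 3: (3,1)2 2/7 · (3,2)1 4/6 · (3,4)2 0/4 · (3,5)1 2/3
Row 4: (4,0)2 2/4 · (4,1)2 3/7 · (4,2)1 4/7 · (4,3)1 5/7 · (4,4)1 4/5
Row 5: (5,0)1 3/5 · (5,1)1 4/8 · (5,2)2 3/8 · (5,3)1 5/8 · (5,4)1 4/6
Row 6: (6,0)1 3/3 · (6,1)1 3/5 · (6,2)2 2/5 · (6,3)2 2/5 · (6,4)1 2/4 · (6,5)2 0/2
Sum over 32 students: 0/1 + 1/2 + 2/3 + 1/4 + 1/3 + 3/5 + 2/5 + 1/4 + 2/3 + 4/5 + 3/4 + 1/4 + 2/7 + 4/6 + 0/4 + 2/3 + 2/4 + 3/7 + 4/7 + 5/7 + 4/5 + 3/5 + 4/8 + 3/8 + 5/8 + 4/6 + 3/3 + 3/5 + 2/5 + 2/5 + 2/4 + 0/2 = 473/30; mean = 473/30 ÷ 32 = 473/960 = 0.492708… → 0.493.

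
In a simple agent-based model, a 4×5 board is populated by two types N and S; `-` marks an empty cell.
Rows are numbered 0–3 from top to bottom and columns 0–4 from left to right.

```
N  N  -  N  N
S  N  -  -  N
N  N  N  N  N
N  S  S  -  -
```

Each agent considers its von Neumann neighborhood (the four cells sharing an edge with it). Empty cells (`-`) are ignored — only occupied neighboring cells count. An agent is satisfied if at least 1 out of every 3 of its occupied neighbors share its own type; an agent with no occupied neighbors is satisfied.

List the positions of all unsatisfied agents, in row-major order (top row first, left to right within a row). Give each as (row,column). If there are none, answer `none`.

(1,0)

(0,0)N 1/2 satisfied
(0,1)N 2/2 satisfied
(0,3)N 1/1 satisfied
(0,4)N 2/2 satisfied
(1,0)S 0/3 not
(1,1)N 2/3 satisfied
(1,4)N 2/2 satisfied
(2,0)N 2/3 satisfied
(2,1)N 3/4 satisfied
(2,2)N 2/3 satisfied
(2,3)N 2/2 satisfied
(2,4)N 2/2 satisfied
(3,0)N 1/2 satisfied
(3,1)S 1/3 satisfied
(3,2)S 1/2 satisfied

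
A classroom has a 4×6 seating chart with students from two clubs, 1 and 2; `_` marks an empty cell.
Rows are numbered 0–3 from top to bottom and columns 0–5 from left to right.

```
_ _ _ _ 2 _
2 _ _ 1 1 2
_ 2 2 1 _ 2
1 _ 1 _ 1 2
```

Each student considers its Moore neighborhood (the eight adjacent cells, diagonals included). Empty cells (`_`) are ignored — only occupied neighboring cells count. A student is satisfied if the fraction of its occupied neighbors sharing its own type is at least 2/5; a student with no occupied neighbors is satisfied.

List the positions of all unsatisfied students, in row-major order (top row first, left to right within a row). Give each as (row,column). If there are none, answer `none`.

Row 0: (0,4)2 1/3 not
Row 1: (1,0)2 1/1 satisfied · (1,3)1 2/4 satisfied · (1,4)1 2/5 satisfied · (1,5)2 2/3 satisfied
Row 2: (2,1)2 2/4 satisfied · (2,2)2 1/4 not · (2,3)1 4/5 satisfied · (2,5)2 2/4 satisfied
Row 3: (3,0)1 0/1 not · (3,2)1 1/3 not · (3,4)1 1/3 not · (3,5)2 1/2 satisfied

(0,4), (2,2), (3,0), (3,2), (3,4)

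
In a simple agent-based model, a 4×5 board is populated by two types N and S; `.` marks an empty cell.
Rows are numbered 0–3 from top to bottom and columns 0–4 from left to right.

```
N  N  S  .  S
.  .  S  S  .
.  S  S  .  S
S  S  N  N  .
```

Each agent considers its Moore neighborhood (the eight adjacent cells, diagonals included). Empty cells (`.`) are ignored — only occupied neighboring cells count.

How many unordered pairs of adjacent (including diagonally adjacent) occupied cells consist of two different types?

7

Scan each occupied cell's neighbors to the right and below (and the two forward diagonals) so each pair is counted once.
Row 0: N(0,0)–N(0,1)= N(0,1)–S(0,2)≠ N(0,1)–S(1,2)≠ S(0,2)–S(1,2)= S(0,2)–S(1,3)= S(0,4)–S(1,3)=  → 2/6 unlike.
Row 1: S(1,2)–S(1,3)= S(1,2)–S(2,2)= S(1,2)–S(2,1)= S(1,3)–S(2,4)= S(1,3)–S(2,2)=  → 0/5 unlike.
Row 2: S(2,1)–S(2,2)= S(2,1)–S(3,1)= S(2,1)–N(3,2)≠ S(2,1)–S(3,0)= S(2,2)–N(3,2)≠ S(2,2)–N(3,3)≠ S(2,2)–S(3,1)= S(2,4)–N(3,3)≠  → 4/8 unlike.
Row 3: S(3,0)–S(3,1)= S(3,1)–N(3,2)≠ N(3,2)–N(3,3)=  → 1/3 unlike.
Total adjacent occupied pairs: 22; unlike-type pairs: 7.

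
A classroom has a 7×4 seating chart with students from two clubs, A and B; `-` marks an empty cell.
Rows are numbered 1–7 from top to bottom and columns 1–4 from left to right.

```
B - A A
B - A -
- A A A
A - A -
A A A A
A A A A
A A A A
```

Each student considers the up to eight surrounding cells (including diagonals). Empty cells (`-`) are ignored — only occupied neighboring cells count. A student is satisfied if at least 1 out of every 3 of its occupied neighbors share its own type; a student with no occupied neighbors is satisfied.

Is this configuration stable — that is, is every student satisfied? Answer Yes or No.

Row 1: (1,1)B 1/1 satisfied · (1,3)A 2/2 satisfied · (1,4)A 2/2 satisfied
Row 2: (2,1)B 1/2 satisfied · (2,3)A 5/5 satisfied
Row 3: (3,2)A 4/5 satisfied · (3,3)A 4/4 satisfied · (3,4)A 3/3 satisfied
Row 4: (4,1)A 3/3 satisfied · (4,3)A 6/6 satisfied
Row 5: (5,1)A 4/4 satisfied · (5,2)A 7/7 satisfied · (5,3)A 6/6 satisfied · (5,4)A 4/4 satisfied
Row 6: (6,1)A 5/5 satisfied · (6,2)A 8/8 satisfied · (6,3)A 8/8 satisfied · (6,4)A 5/5 satisfied
Row 7: (7,1)A 3/3 satisfied · (7,2)A 5/5 satisfied · (7,3)A 5/5 satisfied · (7,4)A 3/3 satisfied
All meet the threshold, so the configuration is stable.

Yes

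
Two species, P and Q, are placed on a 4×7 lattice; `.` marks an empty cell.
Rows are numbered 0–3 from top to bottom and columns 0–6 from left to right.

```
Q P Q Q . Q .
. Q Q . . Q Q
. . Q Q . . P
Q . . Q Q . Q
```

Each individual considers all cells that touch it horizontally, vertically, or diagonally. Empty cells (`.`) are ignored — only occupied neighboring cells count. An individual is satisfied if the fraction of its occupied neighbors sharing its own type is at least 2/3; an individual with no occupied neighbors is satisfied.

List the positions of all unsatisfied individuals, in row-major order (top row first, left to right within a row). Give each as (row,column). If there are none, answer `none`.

(0,0), (0,1), (2,6), (3,6)

(0,0)Q 1/2 not
(0,1)P 0/4 not
(0,2)Q 3/4 satisfied
(0,3)Q 2/2 satisfied
(0,5)Q 2/2 satisfied
(1,1)Q 4/5 satisfied
(1,2)Q 5/6 satisfied
(1,5)Q 2/3 satisfied
(1,6)Q 2/3 satisfied
(2,2)Q 4/4 satisfied
(2,3)Q 4/4 satisfied
(2,6)P 0/3 not
(3,0)Q 0/0 satisfied
(3,3)Q 3/3 satisfied
(3,4)Q 2/2 satisfied
(3,6)Q 0/1 not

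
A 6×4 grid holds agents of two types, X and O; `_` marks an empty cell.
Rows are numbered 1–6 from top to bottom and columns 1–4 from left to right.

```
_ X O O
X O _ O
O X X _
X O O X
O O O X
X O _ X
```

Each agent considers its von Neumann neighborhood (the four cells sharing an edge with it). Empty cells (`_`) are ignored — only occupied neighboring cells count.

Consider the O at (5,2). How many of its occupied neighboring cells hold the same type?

4

Occupied neighbors of (5,2): (4,2)=O, (6,2)=O, (5,1)=O, (5,3)=O.
Same type (O): 4 of 4.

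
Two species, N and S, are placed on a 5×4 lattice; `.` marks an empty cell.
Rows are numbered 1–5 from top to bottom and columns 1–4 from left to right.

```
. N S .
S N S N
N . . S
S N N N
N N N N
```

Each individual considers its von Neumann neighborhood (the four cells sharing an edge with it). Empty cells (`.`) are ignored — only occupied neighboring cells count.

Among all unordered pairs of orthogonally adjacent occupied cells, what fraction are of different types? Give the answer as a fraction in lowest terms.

Scan each occupied cell's neighbors to the right and below so each pair is counted once.
Row 1: N(1,2)–S(1,3)≠ N(1,2)–N(2,2)= S(1,3)–S(2,3)=  → 1/3 unlike.
Row 2: S(2,1)–N(2,2)≠ S(2,1)–N(3,1)≠ N(2,2)–S(2,3)≠ S(2,3)–N(2,4)≠ N(2,4)–S(3,4)≠  → 5/5 unlike.
Row 3: N(3,1)–S(4,1)≠ S(3,4)–N(4,4)≠  → 2/2 unlike.
Row 4: S(4,1)–N(4,2)≠ S(4,1)–N(5,1)≠ N(4,2)–N(4,3)= N(4,2)–N(5,2)= N(4,3)–N(4,4)= N(4,3)–N(5,3)= N(4,4)–N(5,4)=  → 2/7 unlike.
Row 5: N(5,1)–N(5,2)= N(5,2)–N(5,3)= N(5,3)–N(5,4)=  → 0/3 unlike.
Total adjacent occupied pairs: 20; unlike-type pairs: 10.
10/20 reduces to 1/2.

1/2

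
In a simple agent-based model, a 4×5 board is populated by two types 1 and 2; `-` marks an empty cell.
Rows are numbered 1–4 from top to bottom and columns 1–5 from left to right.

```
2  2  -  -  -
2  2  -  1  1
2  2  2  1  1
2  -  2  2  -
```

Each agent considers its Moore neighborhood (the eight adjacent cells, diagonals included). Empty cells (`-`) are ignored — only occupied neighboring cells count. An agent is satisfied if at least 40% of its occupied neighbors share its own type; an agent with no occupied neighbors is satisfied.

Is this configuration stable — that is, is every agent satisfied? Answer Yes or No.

Row 1: (1,1)2 3/3 satisfied · (1,2)2 3/3 satisfied
Row 2: (2,1)2 5/5 satisfied · (2,2)2 6/6 satisfied · (2,4)1 3/4 satisfied · (2,5)1 3/3 satisfied
Row 3: (3,1)2 4/4 satisfied · (3,2)2 6/6 satisfied · (3,3)2 4/6 satisfied · (3,4)1 3/6 satisfied · (3,5)1 3/4 satisfied
Row 4: (4,1)2 2/2 satisfied · (4,3)2 3/4 satisfied · (4,4)2 2/4 satisfied
All meet the threshold, so the configuration is stable.

Yes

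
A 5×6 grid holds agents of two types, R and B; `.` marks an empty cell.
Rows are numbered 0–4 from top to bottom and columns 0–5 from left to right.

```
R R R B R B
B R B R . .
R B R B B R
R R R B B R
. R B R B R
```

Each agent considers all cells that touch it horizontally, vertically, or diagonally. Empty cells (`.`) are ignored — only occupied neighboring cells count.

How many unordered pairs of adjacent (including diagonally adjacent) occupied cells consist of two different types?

Scan each occupied cell's neighbors to the right and below (and the two forward diagonals) so each pair is counted once.
From row 0: 8 unlike of 16 pairs (running 8/16).
From row 1: 8 unlike of 14 pairs (running 16/30).
From row 2: 11 unlike of 21 pairs (running 27/51).
From row 3: 8 unlike of 19 pairs (running 35/70).
From row 4: 4 unlike of 4 pairs (running 39/74).
Total adjacent occupied pairs: 74; unlike-type pairs: 39.

39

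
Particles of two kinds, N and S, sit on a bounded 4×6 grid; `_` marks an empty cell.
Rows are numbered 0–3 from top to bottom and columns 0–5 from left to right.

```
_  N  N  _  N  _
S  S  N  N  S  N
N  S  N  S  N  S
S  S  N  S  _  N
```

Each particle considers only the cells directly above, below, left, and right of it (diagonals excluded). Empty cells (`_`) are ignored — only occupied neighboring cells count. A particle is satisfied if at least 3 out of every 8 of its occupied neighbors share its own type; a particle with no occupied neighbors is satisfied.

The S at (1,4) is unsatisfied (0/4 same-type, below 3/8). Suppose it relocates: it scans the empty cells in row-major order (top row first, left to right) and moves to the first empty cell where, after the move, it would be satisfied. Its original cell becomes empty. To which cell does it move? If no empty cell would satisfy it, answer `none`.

Vacating (1,4). Empty cells in order:
  (0,0): 1/2 same-type → satisfied — stop here.

(0,0)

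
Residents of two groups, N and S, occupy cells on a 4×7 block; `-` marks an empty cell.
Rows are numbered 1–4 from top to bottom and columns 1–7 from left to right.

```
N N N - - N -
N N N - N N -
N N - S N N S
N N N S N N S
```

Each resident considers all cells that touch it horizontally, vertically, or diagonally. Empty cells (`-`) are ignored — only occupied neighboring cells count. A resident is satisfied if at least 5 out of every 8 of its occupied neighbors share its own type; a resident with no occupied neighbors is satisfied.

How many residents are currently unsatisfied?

7

(1,1)N 3/3 ok
(1,2)N 5/5 ok
(1,3)N 3/3 ok
(1,6)N 2/2 ok
(2,1)N 5/5 ok
(2,2)N 7/7 ok
(2,3)N 4/5 ok
(2,5)N 4/5 ok
(2,6)N 4/5 ok
(3,1)N 5/5 ok
(3,2)N 7/7 ok
(3,4)S 1/6 unhappy
(3,5)N 5/7 ok
(3,6)N 5/7 ok
(3,7)S 1/4 unhappy
(4,1)N 3/3 ok
(4,2)N 4/4 ok
(4,3)N 2/4 unhappy
(4,4)S 1/4 unhappy
(4,5)N 3/5 unhappy
(4,6)N 3/5 unhappy
(4,7)S 1/3 unhappy
Unsatisfied: (3,4), (3,7), (4,3), (4,4), (4,5), (4,6), (4,7) — 7 in total.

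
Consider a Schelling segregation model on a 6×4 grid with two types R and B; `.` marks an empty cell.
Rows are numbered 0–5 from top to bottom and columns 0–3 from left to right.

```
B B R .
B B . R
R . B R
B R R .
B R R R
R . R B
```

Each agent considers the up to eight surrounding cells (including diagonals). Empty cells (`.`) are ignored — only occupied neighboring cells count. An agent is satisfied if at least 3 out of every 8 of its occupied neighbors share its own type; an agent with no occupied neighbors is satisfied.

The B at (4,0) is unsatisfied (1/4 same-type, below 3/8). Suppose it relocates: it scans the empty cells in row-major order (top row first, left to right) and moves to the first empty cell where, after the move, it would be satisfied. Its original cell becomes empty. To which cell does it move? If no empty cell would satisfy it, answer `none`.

Vacating (4,0). Empty cells in order:
  (0,3): 0/2 same-type → still unsatisfied.
  (1,2): 3/6 same-type → satisfied — stop here.

(1,2)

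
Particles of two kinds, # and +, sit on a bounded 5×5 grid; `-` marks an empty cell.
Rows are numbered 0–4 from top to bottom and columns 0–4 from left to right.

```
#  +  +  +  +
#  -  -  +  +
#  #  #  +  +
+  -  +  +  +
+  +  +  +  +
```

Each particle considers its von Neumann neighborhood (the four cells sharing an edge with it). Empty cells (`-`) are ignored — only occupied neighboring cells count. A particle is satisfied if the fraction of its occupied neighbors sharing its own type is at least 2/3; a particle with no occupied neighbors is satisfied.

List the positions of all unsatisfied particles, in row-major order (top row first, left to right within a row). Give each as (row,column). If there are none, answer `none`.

(0,0), (0,1), (2,2), (3,0)

(0,0)# 1/2 ✗
(0,1)+ 1/2 ✗
(0,2)+ 2/2 ✓
(0,3)+ 3/3 ✓
(0,4)+ 2/2 ✓
(1,0)# 2/2 ✓
(1,3)+ 3/3 ✓
(1,4)+ 3/3 ✓
(2,0)# 2/3 ✓
(2,1)# 2/2 ✓
(2,2)# 1/3 ✗
(2,3)+ 3/4 ✓
(2,4)+ 3/3 ✓
(3,0)+ 1/2 ✗
(3,2)+ 2/3 ✓
(3,3)+ 4/4 ✓
(3,4)+ 3/3 ✓
(4,0)+ 2/2 ✓
(4,1)+ 2/2 ✓
(4,2)+ 3/3 ✓
(4,3)+ 3/3 ✓
(4,4)+ 2/2 ✓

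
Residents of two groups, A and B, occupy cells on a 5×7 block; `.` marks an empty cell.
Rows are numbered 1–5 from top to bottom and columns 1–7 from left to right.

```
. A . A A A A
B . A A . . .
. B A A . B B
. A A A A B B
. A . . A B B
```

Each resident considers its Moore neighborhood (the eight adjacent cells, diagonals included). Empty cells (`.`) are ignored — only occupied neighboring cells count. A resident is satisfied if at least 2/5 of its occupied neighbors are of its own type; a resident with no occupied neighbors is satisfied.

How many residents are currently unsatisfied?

1

Row 1: (1,2)A 1/2 satisfied · (1,4)A 3/3 satisfied · (1,5)A 3/3 satisfied · (1,6)A 2/2 satisfied · (1,7)A 1/1 satisfied
Row 2: (2,1)B 1/2 satisfied · (2,3)A 5/6 satisfied · (2,4)A 5/5 satisfied
Row 3: (3,2)B 1/5 not · (3,3)A 6/7 satisfied · (3,4)A 6/6 satisfied · (3,6)B 3/4 satisfied · (3,7)B 3/3 satisfied
Row 4: (4,2)A 3/4 satisfied · (4,3)A 5/6 satisfied · (4,4)A 5/5 satisfied · (4,5)A 3/6 satisfied · (4,6)B 5/7 satisfied · (4,7)B 5/5 satisfied
Row 5: (5,2)A 2/2 satisfied · (5,5)A 2/4 satisfied · (5,6)B 3/5 satisfied · (5,7)B 3/3 satisfied
Unsatisfied: (3,2) — 1 in total.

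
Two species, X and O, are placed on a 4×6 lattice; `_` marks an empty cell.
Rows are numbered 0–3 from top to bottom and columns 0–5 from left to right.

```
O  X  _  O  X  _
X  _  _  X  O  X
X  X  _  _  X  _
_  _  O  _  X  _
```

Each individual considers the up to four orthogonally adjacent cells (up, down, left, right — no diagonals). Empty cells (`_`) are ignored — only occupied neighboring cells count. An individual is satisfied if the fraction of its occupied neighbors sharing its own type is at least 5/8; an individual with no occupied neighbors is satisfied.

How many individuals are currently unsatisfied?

(0,0)O 0/2 unhappy
(0,1)X 0/1 unhappy
(0,3)O 0/2 unhappy
(0,4)X 0/2 unhappy
(1,0)X 1/2 unhappy
(1,3)X 0/2 unhappy
(1,4)O 0/4 unhappy
(1,5)X 0/1 unhappy
(2,0)X 2/2 ok
(2,1)X 1/1 ok
(2,4)X 1/2 unhappy
(3,2)O 0/0 ok
(3,4)X 1/1 ok
Unsatisfied: (0,0), (0,1), (0,3), (0,4), (1,0), (1,3), (1,4), (1,5), (2,4) — 9 in total.

9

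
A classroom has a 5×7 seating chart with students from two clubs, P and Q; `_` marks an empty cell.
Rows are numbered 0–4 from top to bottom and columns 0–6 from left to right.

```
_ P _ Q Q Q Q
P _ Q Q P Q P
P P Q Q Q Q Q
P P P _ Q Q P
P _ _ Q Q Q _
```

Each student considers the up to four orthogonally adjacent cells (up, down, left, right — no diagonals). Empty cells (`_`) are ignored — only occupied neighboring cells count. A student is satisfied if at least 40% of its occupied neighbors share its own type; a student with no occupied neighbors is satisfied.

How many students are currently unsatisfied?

4

Row 0: (0,1)P 0/0 ✓ · (0,3)Q 2/2 ✓ · (0,4)Q 2/3 ✓ · (0,5)Q 3/3 ✓ · (0,6)Q 1/2 ✓
Row 1: (1,0)P 1/1 ✓ · (1,2)Q 2/2 ✓ · (1,3)Q 3/4 ✓ · (1,4)P 0/4 ✗ · (1,5)Q 2/4 ✓ · (1,6)P 0/3 ✗
Row 2: (2,0)P 3/3 ✓ · (2,1)P 2/3 ✓ · (2,2)Q 2/4 ✓ · (2,3)Q 3/3 ✓ · (2,4)Q 3/4 ✓ · (2,5)Q 4/4 ✓ · (2,6)Q 1/3 ✗
Row 3: (3,0)P 3/3 ✓ · (3,1)P 3/3 ✓ · (3,2)P 1/2 ✓ · (3,4)Q 3/3 ✓ · (3,5)Q 3/4 ✓ · (3,6)P 0/2 ✗
Row 4: (4,0)P 1/1 ✓ · (4,3)Q 1/1 ✓ · (4,4)Q 3/3 ✓ · (4,5)Q 2/2 ✓
Unsatisfied: (1,4), (1,6), (2,6), (3,6) — 4 in total.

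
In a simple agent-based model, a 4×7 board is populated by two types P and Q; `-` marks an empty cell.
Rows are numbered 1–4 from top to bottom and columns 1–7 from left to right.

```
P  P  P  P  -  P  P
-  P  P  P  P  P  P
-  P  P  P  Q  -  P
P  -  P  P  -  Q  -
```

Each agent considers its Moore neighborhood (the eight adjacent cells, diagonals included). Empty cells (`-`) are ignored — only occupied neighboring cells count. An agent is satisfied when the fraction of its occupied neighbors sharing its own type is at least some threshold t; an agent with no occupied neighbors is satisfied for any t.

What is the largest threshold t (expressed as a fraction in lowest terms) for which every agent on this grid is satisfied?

1/6

Row 1: (1,1)P 2/2 · (1,2)P 4/4 · (1,3)P 5/5 · (1,4)P 4/4 · (1,6)P 4/4 · (1,7)P 3/3
Row 2: (2,2)P 6/6 · (2,3)P 8/8 · (2,4)P 6/7 · (2,5)P 5/6 · (2,6)P 5/6 · (2,7)P 4/4
Row 3: (3,2)P 5/5 · (3,3)P 7/7 · (3,4)P 6/7 · (3,5)Q 1/6 · (3,7)P 2/3
Row 4: (4,1)P 1/1 · (4,3)P 4/4 · (4,4)P 3/4 · (4,6)Q 1/2
The smallest same-type fraction is 1/6 at (3,5), which reduces to 1/6. Any threshold above that leaves this agent unsatisfied.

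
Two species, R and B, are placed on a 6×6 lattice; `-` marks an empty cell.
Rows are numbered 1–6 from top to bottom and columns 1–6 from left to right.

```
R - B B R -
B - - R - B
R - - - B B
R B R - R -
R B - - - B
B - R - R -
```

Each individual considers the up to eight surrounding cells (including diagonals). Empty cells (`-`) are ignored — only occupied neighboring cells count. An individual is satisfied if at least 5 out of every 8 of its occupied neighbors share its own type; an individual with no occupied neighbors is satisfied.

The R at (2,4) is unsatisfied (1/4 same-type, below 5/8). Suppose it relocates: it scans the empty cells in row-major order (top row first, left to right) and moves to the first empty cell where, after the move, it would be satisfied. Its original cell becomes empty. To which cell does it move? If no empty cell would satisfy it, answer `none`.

(3,4)

Vacating (2,4). Empty cells in order:
  (1,2): 1/3 same-type → still unsatisfied.
  (1,6): 1/2 same-type → still unsatisfied.
  (2,2): 2/4 same-type → still unsatisfied.
  (2,3): 0/2 same-type → still unsatisfied.
  (2,5): 1/5 same-type → still unsatisfied.
  (3,2): 3/5 same-type → still unsatisfied.
  (3,3): 1/2 same-type → still unsatisfied.
  (3,4): 2/3 same-type → satisfied — stop here.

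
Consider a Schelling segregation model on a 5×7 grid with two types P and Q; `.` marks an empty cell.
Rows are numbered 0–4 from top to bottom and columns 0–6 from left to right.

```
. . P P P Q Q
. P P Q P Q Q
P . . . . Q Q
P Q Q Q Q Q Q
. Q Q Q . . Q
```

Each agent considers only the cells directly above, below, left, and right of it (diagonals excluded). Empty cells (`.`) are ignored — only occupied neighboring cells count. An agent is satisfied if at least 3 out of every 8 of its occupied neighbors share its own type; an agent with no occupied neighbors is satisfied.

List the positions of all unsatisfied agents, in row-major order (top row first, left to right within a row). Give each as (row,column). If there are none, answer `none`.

Row 0: (0,2)P 2/2 ok · (0,3)P 2/3 ok · (0,4)P 2/3 ok · (0,5)Q 2/3 ok · (0,6)Q 2/2 ok
Row 1: (1,1)P 1/1 ok · (1,2)P 2/3 ok · (1,3)Q 0/3 unhappy · (1,4)P 1/3 unhappy · (1,5)Q 3/4 ok · (1,6)Q 3/3 ok
Row 2: (2,0)P 1/1 ok · (2,5)Q 3/3 ok · (2,6)Q 3/3 ok
Row 3: (3,0)P 1/2 ok · (3,1)Q 2/3 ok · (3,2)Q 3/3 ok · (3,3)Q 3/3 ok · (3,4)Q 2/2 ok · (3,5)Q 3/3 ok · (3,6)Q 3/3 ok
Row 4: (4,1)Q 2/2 ok · (4,2)Q 3/3 ok · (4,3)Q 2/2 ok · (4,6)Q 1/1 ok

(1,3), (1,4)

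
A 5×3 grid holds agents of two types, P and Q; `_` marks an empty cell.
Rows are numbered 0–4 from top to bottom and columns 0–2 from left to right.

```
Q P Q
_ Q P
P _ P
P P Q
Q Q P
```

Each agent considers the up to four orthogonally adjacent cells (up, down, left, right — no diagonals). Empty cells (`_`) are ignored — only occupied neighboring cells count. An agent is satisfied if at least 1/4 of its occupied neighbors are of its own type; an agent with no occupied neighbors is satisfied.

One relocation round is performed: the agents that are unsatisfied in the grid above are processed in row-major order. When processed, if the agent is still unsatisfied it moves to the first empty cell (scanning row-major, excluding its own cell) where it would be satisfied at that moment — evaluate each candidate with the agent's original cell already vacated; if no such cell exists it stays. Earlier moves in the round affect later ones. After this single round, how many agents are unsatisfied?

0

Initially unsatisfied (in order): (0,0), (0,1), (0,2), (1,1), (3,2), (4,2).
  (0,0) → (1,0).
  (0,1) → (2,1).
  (0,2) → (0,0).
  (1,1): now satisfied by earlier moves; stays.
  (3,2) → (0,1).
  (4,2) → (0,2).
Resulting grid:
Q Q P
Q Q P
P P P
P P _
Q Q _
All satisfied now.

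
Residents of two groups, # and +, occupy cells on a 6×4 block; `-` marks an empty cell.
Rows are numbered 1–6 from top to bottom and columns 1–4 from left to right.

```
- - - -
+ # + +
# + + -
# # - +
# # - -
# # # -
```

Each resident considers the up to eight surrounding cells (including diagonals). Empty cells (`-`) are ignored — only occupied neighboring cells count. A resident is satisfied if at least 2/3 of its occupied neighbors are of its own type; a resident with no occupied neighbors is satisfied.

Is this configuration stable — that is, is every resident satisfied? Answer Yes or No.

No

(2,1)+ 1/3 unhappy
(2,2)# 1/5 unhappy
(2,3)+ 3/4 ok
(2,4)+ 2/2 ok
(3,1)# 3/5 unhappy
(3,2)+ 3/7 unhappy
(3,3)+ 4/6 ok
(4,1)# 4/5 ok
(4,2)# 4/6 ok
(4,4)+ 1/1 ok
(5,1)# 5/5 ok
(5,2)# 6/6 ok
(6,1)# 3/3 ok
(6,2)# 4/4 ok
(6,3)# 2/2 ok
For instance (2,1) has only 1/3 same-type neighbors, below 2/3.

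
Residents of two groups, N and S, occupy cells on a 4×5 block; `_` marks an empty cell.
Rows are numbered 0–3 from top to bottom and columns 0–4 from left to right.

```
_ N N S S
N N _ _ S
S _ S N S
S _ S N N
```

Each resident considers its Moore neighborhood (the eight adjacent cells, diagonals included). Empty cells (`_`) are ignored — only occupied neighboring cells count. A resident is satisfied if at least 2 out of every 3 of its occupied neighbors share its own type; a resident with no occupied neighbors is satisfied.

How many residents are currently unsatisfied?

7

Row 0: (0,1)N 3/3 ✓ · (0,2)N 2/3 ✓ · (0,3)S 2/3 ✓ · (0,4)S 2/2 ✓
Row 1: (1,0)N 2/3 ✓ · (1,1)N 3/5 ✗ · (1,4)S 3/4 ✓
Row 2: (2,0)S 1/3 ✗ · (2,2)S 1/4 ✗ · (2,3)N 2/6 ✗ · (2,4)S 1/4 ✗
Row 3: (3,0)S 1/1 ✓ · (3,2)S 1/3 ✗ · (3,3)N 2/5 ✗ · (3,4)N 2/3 ✓
Unsatisfied: (1,1), (2,0), (2,2), (2,3), (2,4), (3,2), (3,3) — 7 in total.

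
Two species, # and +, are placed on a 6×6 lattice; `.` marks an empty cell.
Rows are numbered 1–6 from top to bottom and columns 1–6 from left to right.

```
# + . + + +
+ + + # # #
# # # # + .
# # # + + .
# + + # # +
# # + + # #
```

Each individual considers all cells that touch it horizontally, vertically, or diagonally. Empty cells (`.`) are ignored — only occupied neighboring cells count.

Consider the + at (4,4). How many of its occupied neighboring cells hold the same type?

3

Occupied neighbors of (4,4): (3,3)=#, (3,4)=#, (3,5)=+, (4,3)=#, (4,5)=+, (5,3)=+, (5,4)=#, (5,5)=#.
Same type (+): 3 of 8.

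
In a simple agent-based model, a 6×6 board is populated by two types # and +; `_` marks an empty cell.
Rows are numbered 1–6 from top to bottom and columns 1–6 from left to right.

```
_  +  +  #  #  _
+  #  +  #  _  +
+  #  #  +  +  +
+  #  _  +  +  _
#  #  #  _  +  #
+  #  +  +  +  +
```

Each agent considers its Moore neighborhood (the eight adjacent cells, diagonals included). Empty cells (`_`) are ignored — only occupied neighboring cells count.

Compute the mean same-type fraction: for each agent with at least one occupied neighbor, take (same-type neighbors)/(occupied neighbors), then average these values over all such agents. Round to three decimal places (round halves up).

0.547

Row 1: (1,2)+ 3/4 · (1,3)+ 2/5 · (1,4)# 2/4 · (1,5)# 2/3
Row 2: (2,1)+ 2/4 · (2,2)# 2/7 · (2,3)+ 3/8 · (2,4)# 3/7 · (2,6)+ 2/3
Row 3: (3,1)+ 2/5 · (3,2)# 3/7 · (3,3)# 4/7 · (3,4)+ 4/6 · (3,5)+ 5/6 · (3,6)+ 3/3
Row 4: (4,1)+ 1/5 · (4,2)# 5/7 · (4,4)+ 4/6 · (4,5)+ 5/6
Row 5: (5,1)# 3/5 · (5,2)# 4/7 · (5,3)# 3/6 · (5,5)+ 5/6 · (5,6)# 0/4
Row 6: (6,1)+ 0/3 · (6,2)# 3/5 · (6,3)+ 1/4 · (6,4)+ 3/4 · (6,5)+ 3/4 · (6,6)+ 2/3
Sum over 30 agents: 3/4 + 2/5 + 2/4 + 2/3 + 2/4 + 2/7 + 3/8 + 3/7 + 2/3 + 2/5 + 3/7 + 4/7 + 4/6 + 5/6 + 3/3 + 1/5 + 5/7 + 4/6 + 5/6 + 3/5 + 4/7 + 3/6 + 5/6 + 0/4 + 0/3 + 3/5 + 1/4 + 3/4 + 3/4 + 2/3 = 1969/120; mean = 1969/120 ÷ 30 = 1969/3600 = 0.546944… → 0.547.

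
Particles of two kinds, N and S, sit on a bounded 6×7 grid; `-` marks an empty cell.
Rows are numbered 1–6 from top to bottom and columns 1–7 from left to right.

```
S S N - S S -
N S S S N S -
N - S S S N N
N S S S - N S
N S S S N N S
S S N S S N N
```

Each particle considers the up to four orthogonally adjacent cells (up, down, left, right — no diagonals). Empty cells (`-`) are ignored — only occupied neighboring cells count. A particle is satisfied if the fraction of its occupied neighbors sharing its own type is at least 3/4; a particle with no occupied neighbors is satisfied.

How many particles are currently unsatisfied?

26

(1,1)S 1/2 not
(1,2)S 2/3 not
(1,3)N 0/2 not
(1,5)S 1/2 not
(1,6)S 2/2 satisfied
(2,1)N 1/3 not
(2,2)S 2/3 not
(2,3)S 3/4 satisfied
(2,4)S 2/3 not
(2,5)N 0/4 not
(2,6)S 1/3 not
(3,1)N 2/2 satisfied
(3,3)S 3/3 satisfied
(3,4)S 4/4 satisfied
(3,5)S 1/3 not
(3,6)N 2/4 not
(3,7)N 1/2 not
(4,1)N 2/3 not
(4,2)S 2/3 not
(4,3)S 4/4 satisfied
(4,4)S 3/3 satisfied
(4,6)N 2/3 not
(4,7)S 1/3 not
(5,1)N 1/3 not
(5,2)S 3/4 satisfied
(5,3)S 3/4 satisfied
(5,4)S 3/4 satisfied
(5,5)N 1/3 not
(5,6)N 3/4 satisfied
(5,7)S 1/3 not
(6,1)S 1/2 not
(6,2)S 2/3 not
(6,3)N 0/3 not
(6,4)S 2/3 not
(6,5)S 1/3 not
(6,6)N 2/3 not
(6,7)N 1/2 not
Unsatisfied: (1,1), (1,2), (1,3), (1,5), (2,1), (2,2), (2,4), (2,5), (2,6), (3,5), (3,6), (3,7), (4,1), (4,2), (4,6), (4,7), (5,1), (5,5), (5,7), (6,1), (6,2), (6,3), (6,4), (6,5), (6,6), (6,7) — 26 in total.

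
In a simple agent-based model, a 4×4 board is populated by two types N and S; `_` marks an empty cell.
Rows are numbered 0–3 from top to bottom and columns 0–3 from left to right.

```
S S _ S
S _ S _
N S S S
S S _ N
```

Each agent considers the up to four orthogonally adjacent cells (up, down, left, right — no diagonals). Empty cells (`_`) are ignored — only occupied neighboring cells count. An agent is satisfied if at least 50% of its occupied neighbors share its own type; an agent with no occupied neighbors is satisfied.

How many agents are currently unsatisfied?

2

(0,0)S 2/2 ok
(0,1)S 1/1 ok
(0,3)S 0/0 ok
(1,0)S 1/2 ok
(1,2)S 1/1 ok
(2,0)N 0/3 unhappy
(2,1)S 2/3 ok
(2,2)S 3/3 ok
(2,3)S 1/2 ok
(3,0)S 1/2 ok
(3,1)S 2/2 ok
(3,3)N 0/1 unhappy
Unsatisfied: (2,0), (3,3) — 2 in total.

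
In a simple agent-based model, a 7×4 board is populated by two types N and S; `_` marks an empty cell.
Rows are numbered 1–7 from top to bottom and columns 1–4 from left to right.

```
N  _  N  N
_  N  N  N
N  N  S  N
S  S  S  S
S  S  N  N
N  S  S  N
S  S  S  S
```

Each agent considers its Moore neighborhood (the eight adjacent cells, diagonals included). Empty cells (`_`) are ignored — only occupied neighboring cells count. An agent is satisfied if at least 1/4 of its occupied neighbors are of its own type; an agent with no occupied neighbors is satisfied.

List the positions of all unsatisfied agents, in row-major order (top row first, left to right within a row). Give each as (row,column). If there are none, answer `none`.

(1,1)N 1/1 satisfied
(1,3)N 4/4 satisfied
(1,4)N 3/3 satisfied
(2,2)N 5/6 satisfied
(2,3)N 6/7 satisfied
(2,4)N 4/5 satisfied
(3,1)N 2/4 satisfied
(3,2)N 3/7 satisfied
(3,3)S 3/8 satisfied
(3,4)N 2/5 satisfied
(4,1)S 3/5 satisfied
(4,2)S 5/8 satisfied
(4,3)S 4/8 satisfied
(4,4)S 2/5 satisfied
(5,1)S 4/5 satisfied
(5,2)S 6/8 satisfied
(5,3)N 2/8 satisfied
(5,4)N 2/5 satisfied
(6,1)N 0/5 not
(6,2)S 6/8 satisfied
(6,3)S 5/8 satisfied
(6,4)N 2/5 satisfied
(7,1)S 2/3 satisfied
(7,2)S 4/5 satisfied
(7,3)S 4/5 satisfied
(7,4)S 2/3 satisfied

(6,1)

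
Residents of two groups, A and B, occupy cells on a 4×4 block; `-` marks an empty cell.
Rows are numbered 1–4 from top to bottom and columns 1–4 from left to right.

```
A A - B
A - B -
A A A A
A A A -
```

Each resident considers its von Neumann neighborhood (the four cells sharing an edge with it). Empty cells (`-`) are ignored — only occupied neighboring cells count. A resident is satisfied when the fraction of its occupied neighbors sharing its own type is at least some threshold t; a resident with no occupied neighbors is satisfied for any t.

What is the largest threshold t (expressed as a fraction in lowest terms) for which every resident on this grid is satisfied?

Row 1: (1,1)A 2/2 · (1,2)A 1/1 · (1,4)B — no occupied neighbors
Row 2: (2,1)A 2/2 · (2,3)B 0/1
Row 3: (3,1)A 3/3 · (3,2)A 3/3 · (3,3)A 3/4 · (3,4)A 1/1
Row 4: (4,1)A 2/2 · (4,2)A 3/3 · (4,3)A 2/2
The smallest same-type fraction is 0/1 at (2,3), which reduces to 0/1. Any threshold above that leaves this resident unsatisfied.

0/1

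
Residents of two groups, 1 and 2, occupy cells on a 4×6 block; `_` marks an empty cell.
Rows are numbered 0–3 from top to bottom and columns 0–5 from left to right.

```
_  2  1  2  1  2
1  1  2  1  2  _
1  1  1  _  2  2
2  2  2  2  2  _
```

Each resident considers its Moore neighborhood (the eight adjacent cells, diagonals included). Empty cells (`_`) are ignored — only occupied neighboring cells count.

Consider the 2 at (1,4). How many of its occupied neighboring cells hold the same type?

Occupied neighbors of (1,4): (0,3)=2, (0,4)=1, (0,5)=2, (1,3)=1, (2,4)=2, (2,5)=2.
Same type (2): 4 of 6.

4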